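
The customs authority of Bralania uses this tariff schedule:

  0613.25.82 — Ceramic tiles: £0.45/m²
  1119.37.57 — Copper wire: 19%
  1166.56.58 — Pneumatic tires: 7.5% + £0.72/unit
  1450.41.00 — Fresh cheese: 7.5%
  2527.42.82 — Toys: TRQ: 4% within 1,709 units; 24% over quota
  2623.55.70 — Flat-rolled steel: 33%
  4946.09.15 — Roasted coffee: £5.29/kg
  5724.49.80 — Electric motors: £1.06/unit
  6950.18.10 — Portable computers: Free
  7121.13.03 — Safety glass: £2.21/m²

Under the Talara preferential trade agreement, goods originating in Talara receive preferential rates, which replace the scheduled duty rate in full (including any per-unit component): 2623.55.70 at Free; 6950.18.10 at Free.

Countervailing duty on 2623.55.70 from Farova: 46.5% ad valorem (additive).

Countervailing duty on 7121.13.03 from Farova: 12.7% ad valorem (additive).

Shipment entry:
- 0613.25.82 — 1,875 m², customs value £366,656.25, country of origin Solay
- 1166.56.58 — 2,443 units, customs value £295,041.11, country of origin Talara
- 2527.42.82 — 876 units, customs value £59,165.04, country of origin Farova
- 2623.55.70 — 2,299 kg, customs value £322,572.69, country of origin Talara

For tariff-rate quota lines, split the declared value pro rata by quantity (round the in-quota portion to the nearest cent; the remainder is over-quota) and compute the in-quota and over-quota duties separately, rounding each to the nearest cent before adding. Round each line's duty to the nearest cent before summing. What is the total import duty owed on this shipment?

Line 1 (0613.25.82, Solay, 1,875 m², £366,656.25):
Base rate for 0613.25.82 is £0.45/m².
Duty = 1,875 × £0.45 = £843.75.
Line 2 (1166.56.58, Talara, 2,443 units, £295,041.11):
Base rate for 1166.56.58 is 7.5% + £0.72/unit.
Origin Talara is the FTA partner but 1166.56.58 is not on the preference list; base rate stands.
Duty = £295,041.11 × 7.5% + 2,443 × £0.72 = £23,887.04.
Line 3 (2527.42.82, Farova, 876 units, £59,165.04):
Code 2527.42.82 is under a tariff-rate quota (threshold 1,709 units). Quantity 876 units is within the quota, so the in-quota rate 4% applies to the full value.
Duty = £59,165.04 × 4% = £2,366.60.
Line 4 (2623.55.70, Talara, 2,299 kg, £322,572.69):
Base rate for 2623.55.70 is 33%.
Origin Talara qualifies under the Bralania–Talara agreement and 2623.55.70 is covered: preferential rate Free applies instead.
The additional-duty order on 2623.55.70 targets Farova, not Talara; it does not apply.
Duty = £322,572.69 × 0% = £0.00.
Total = £843.75 + £23,887.04 + £2,366.60 + £0.00 = £27,097.39.

£27,097.39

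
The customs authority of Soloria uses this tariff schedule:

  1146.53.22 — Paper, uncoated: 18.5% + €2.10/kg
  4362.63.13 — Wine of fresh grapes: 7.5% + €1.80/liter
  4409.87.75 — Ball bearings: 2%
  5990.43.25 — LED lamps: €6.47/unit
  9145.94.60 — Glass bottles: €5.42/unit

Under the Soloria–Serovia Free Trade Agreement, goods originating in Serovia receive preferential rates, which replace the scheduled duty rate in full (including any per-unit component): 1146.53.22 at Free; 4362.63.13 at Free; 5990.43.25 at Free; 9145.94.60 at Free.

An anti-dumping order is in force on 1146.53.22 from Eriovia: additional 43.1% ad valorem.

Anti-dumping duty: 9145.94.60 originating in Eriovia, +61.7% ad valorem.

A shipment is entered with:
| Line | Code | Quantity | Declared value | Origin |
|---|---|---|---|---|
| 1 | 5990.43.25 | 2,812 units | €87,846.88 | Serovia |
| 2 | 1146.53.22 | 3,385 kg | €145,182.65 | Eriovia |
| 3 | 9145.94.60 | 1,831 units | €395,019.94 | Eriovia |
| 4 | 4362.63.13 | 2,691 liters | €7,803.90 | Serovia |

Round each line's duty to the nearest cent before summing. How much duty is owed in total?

Line 1 (5990.43.25, Serovia, 2,812 units, €87,846.88):
Base rate for 5990.43.25 is €6.47/unit.
Origin Serovia qualifies under the Soloria–Serovia agreement and 5990.43.25 is covered: preferential rate Free applies instead.
Duty = €87,846.88 × 0% = €0.00.
Line 2 (1146.53.22, Eriovia, 3,385 kg, €145,182.65):
Base rate for 1146.53.22 is 18.5% + €2.10/kg.
1146.53.22 has an FTA preferential rate, but origin Eriovia is not Serovia; base rate stands.
Additional duty on 1146.53.22 from Eriovia: +43.1%. Applied ad valorem rate: 18.5% + 43.1% = 61.6%.
Duty = €145,182.65 × 61.6% + 3,385 × €2.10 = €96,541.01.
Line 3 (9145.94.60, Eriovia, 1,831 units, €395,019.94):
Base rate for 9145.94.60 is €5.42/unit.
9145.94.60 has an FTA preferential rate, but origin Eriovia is not Serovia; base rate stands.
Additional duty on 9145.94.60 from Eriovia: +61.7% ad valorem. Applied ad valorem rate = 61.7%.
Duty = €395,019.94 × 61.7% + 1,831 × €5.42 = €253,651.32.
Line 4 (4362.63.13, Serovia, 2,691 liters, €7,803.90):
Base rate for 4362.63.13 is 7.5% + €1.80/liter.
Origin Serovia qualifies under the Soloria–Serovia agreement and 4362.63.13 is covered: preferential rate Free applies instead.
Duty = €7,803.90 × 0% = €0.00.
Total = €0.00 + €96,541.01 + €253,651.32 + €0.00 = €350,192.33.

€350,192.33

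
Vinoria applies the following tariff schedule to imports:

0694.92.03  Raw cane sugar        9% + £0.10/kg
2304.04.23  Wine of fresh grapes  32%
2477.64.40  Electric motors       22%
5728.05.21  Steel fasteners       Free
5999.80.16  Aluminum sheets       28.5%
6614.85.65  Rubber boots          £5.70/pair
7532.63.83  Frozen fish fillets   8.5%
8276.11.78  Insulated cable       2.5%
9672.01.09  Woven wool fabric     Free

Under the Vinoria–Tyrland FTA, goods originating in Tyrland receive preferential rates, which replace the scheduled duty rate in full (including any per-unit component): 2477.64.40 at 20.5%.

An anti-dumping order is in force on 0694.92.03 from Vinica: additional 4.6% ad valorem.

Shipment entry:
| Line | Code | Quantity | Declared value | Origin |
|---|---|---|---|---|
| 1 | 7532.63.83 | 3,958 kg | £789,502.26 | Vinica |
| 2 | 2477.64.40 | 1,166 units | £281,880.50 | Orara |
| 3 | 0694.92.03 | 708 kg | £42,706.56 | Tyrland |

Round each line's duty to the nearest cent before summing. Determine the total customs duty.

£133,035.79

Line 1 (7532.63.83, Vinica, 3,958 kg, £789,502.26):
Base rate for 7532.63.83 is 8.5%.
Duty = £789,502.26 × 8.5% = £67,107.69.
Line 2 (2477.64.40, Orara, 1,166 units, £281,880.50):
Base rate for 2477.64.40 is 22%.
2477.64.40 has an FTA preferential rate, but origin Orara is not Tyrland; base rate stands.
Duty = £281,880.50 × 22% = £62,013.71.
Line 3 (0694.92.03, Tyrland, 708 kg, £42,706.56):
Base rate for 0694.92.03 is 9% + £0.10/kg.
Origin Tyrland is the FTA partner but 0694.92.03 is not on the preference list; base rate stands.
The additional-duty order on 0694.92.03 targets Vinica, not Tyrland; it does not apply.
Duty = £42,706.56 × 9% + 708 × £0.10 = £3,914.39.
Total = £67,107.69 + £62,013.71 + £3,914.39 = £133,035.79.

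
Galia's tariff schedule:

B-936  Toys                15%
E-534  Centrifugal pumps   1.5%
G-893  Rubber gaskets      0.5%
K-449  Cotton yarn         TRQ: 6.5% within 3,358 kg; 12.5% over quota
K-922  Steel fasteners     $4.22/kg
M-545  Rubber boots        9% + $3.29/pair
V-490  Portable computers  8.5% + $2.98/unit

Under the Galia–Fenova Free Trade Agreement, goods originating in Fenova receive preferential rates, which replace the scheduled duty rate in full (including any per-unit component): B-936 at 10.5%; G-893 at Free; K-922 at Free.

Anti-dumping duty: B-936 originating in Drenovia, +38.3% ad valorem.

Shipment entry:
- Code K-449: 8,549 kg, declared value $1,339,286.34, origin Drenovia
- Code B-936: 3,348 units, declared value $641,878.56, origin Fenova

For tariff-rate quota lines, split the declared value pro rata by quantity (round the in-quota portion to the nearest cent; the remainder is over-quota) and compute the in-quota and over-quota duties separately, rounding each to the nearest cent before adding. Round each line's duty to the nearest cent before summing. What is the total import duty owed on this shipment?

Line 1 (K-449, Drenovia, 8,549 kg, $1,339,286.34):
Code K-449 is under a tariff-rate quota (threshold 3,358 kg). In-quota: 3,358 kg at 6.5%; over-quota: 5,191 kg at 12.5%.
Pro-rata value split: in-quota = $1,339,286.34 × 3,358/8,549 = $526,064.28; over-quota = $1,339,286.34 − $526,064.28 = $813,222.06.
In-quota duty = $526,064.28 × 6.5% = $34,194.18. Over-quota duty = $813,222.06 × 12.5% = $101,652.76.
Line duty = $34,194.18 + $101,652.76 = $135,846.94.
Line 2 (B-936, Fenova, 3,348 units, $641,878.56):
Base rate for B-936 is 15%.
Origin Fenova qualifies under the Galia–Fenova agreement and B-936 is covered: preferential rate 10.5% applies instead.
The additional-duty order on B-936 targets Drenovia, not Fenova; it does not apply.
Duty = $641,878.56 × 10.5% = $67,397.25.
Total = $135,846.94 + $67,397.25 = $203,244.19.

$203,244.19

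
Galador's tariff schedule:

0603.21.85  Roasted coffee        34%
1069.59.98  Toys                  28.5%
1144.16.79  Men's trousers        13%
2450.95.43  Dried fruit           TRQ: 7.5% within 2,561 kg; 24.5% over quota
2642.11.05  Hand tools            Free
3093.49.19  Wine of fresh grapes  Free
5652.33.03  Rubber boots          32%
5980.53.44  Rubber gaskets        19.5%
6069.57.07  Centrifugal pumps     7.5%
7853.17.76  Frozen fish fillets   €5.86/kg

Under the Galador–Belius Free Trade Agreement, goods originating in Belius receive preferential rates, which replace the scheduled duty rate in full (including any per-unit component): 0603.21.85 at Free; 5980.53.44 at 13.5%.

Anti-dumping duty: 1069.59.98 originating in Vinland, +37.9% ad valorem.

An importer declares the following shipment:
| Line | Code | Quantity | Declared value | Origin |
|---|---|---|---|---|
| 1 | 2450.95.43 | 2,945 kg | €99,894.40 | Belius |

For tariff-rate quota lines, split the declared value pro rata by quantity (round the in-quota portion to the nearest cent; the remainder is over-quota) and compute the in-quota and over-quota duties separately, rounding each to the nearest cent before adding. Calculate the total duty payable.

Line 1 (2450.95.43, Belius, 2,945 kg, €99,894.40):
Code 2450.95.43 is under a tariff-rate quota (threshold 2,561 kg). In-quota: 2,561 kg at 7.5%; over-quota: 384 kg at 24.5%.
Pro-rata value split: in-quota = €99,894.40 × 2,561/2,945 = €86,869.12; over-quota = €99,894.40 − €86,869.12 = €13,025.28.
In-quota duty = €86,869.12 × 7.5% = €6,515.18. Over-quota duty = €13,025.28 × 24.5% = €3,191.19.
Line duty = €6,515.18 + €3,191.19 = €9,706.37.

€9,706.37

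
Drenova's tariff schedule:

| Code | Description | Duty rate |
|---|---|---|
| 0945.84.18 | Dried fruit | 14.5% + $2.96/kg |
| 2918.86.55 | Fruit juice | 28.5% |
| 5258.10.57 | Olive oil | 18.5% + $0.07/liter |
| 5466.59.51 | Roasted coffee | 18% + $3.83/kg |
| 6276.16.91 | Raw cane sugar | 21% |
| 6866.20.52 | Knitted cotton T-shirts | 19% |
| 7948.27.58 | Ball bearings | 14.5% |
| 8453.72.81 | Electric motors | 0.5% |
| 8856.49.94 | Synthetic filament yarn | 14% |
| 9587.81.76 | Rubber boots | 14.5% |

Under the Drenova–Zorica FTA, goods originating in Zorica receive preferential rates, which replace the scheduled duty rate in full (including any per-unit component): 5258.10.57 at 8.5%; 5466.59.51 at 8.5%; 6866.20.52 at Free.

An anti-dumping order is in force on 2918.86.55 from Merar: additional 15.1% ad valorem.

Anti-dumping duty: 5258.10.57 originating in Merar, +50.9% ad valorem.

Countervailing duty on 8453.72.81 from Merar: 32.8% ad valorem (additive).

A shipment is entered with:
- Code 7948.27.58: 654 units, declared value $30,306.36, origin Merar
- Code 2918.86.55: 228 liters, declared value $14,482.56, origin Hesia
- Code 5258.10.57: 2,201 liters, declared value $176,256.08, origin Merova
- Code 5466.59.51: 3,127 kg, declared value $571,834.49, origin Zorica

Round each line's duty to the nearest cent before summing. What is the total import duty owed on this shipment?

$89,889.32

Line 1 (7948.27.58, Merar, 654 units, $30,306.36):
Base rate for 7948.27.58 is 14.5%.
Duty = $30,306.36 × 14.5% = $4,394.42.
Line 2 (2918.86.55, Hesia, 228 liters, $14,482.56):
Base rate for 2918.86.55 is 28.5%.
The additional-duty order on 2918.86.55 targets Merar, not Hesia; it does not apply.
Duty = $14,482.56 × 28.5% = $4,127.53.
Line 3 (5258.10.57, Merova, 2,201 liters, $176,256.08):
Base rate for 5258.10.57 is 18.5% + $0.07/liter.
5258.10.57 has an FTA preferential rate, but origin Merova is not Zorica; base rate stands.
The additional-duty order on 5258.10.57 targets Merar, not Merova; it does not apply.
Duty = $176,256.08 × 18.5% + 2,201 × $0.07 = $32,761.44.
Line 4 (5466.59.51, Zorica, 3,127 kg, $571,834.49):
Base rate for 5466.59.51 is 18% + $3.83/kg.
Origin Zorica qualifies under the Drenova–Zorica agreement and 5466.59.51 is covered: preferential rate 8.5% applies instead.
Duty = $571,834.49 × 8.5% = $48,605.93.
Total = $4,394.42 + $4,127.53 + $32,761.44 + $48,605.93 = $89,889.32.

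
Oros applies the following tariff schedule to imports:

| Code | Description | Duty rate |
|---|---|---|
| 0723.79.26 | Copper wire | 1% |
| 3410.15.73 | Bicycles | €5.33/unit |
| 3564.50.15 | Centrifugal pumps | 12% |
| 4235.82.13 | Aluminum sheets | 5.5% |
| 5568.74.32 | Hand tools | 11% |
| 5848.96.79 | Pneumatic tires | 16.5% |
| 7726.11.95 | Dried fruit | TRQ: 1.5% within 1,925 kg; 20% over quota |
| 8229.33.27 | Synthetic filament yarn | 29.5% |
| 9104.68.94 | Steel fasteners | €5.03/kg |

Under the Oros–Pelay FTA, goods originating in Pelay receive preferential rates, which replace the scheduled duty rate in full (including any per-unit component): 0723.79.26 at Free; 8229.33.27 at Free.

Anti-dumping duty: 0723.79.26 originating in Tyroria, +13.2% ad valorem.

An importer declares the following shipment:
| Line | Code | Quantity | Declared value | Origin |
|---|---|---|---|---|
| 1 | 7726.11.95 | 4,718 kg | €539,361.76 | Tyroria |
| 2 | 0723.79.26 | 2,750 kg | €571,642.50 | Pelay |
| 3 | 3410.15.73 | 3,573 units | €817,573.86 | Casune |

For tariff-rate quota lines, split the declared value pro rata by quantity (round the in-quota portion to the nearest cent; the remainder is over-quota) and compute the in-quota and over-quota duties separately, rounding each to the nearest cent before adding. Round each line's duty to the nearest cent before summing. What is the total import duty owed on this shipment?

Line 1 (7726.11.95, Tyroria, 4,718 kg, €539,361.76):
Code 7726.11.95 is under a tariff-rate quota (threshold 1,925 kg). In-quota: 1,925 kg at 1.5%; over-quota: 2,793 kg at 20%.
Pro-rata value split: in-quota = €539,361.76 × 1,925/4,718 = €220,066.00; over-quota = €539,361.76 − €220,066.00 = €319,295.76.
In-quota duty = €220,066.00 × 1.5% = €3,300.99. Over-quota duty = €319,295.76 × 20% = €63,859.15.
Line duty = €3,300.99 + €63,859.15 = €67,160.14.
Line 2 (0723.79.26, Pelay, 2,750 kg, €571,642.50):
Base rate for 0723.79.26 is 1%.
Origin Pelay qualifies under the Oros–Pelay agreement and 0723.79.26 is covered: preferential rate Free applies instead.
The additional-duty order on 0723.79.26 targets Tyroria, not Pelay; it does not apply.
Duty = €571,642.50 × 0% = €0.00.
Line 3 (3410.15.73, Casune, 3,573 units, €817,573.86):
Base rate for 3410.15.73 is €5.33/unit.
Duty = 3,573 × €5.33 = €19,044.09.
Total = €67,160.14 + €0.00 + €19,044.09 = €86,204.23.

€86,204.23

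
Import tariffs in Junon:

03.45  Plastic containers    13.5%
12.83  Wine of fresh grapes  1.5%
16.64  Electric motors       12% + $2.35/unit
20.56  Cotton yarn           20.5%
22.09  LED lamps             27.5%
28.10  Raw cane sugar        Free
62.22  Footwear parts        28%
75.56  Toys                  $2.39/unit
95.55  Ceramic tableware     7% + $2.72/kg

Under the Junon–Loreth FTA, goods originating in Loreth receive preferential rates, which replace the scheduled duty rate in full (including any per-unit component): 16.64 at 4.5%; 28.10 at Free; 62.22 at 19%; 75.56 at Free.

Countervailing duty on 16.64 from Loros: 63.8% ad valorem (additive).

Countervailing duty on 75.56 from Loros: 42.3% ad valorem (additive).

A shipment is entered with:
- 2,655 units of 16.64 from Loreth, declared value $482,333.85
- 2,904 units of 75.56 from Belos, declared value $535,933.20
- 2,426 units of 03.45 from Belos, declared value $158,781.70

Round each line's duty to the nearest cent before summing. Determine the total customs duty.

Line 1 (16.64, Loreth, 2,655 units, $482,333.85):
Base rate for 16.64 is 12% + $2.35/unit.
Origin Loreth qualifies under the Junon–Loreth agreement and 16.64 is covered: preferential rate 4.5% applies instead.
The additional-duty order on 16.64 targets Loros, not Loreth; it does not apply.
Duty = $482,333.85 × 4.5% = $21,705.02.
Line 2 (75.56, Belos, 2,904 units, $535,933.20):
Base rate for 75.56 is $2.39/unit.
75.56 has an FTA preferential rate, but origin Belos is not Loreth; base rate stands.
The additional-duty order on 75.56 targets Loros, not Belos; it does not apply.
Duty = 2,904 × $2.39 = $6,940.56.
Line 3 (03.45, Belos, 2,426 units, $158,781.70):
Base rate for 03.45 is 13.5%.
Duty = $158,781.70 × 13.5% = $21,435.53.
Total = $21,705.02 + $6,940.56 + $21,435.53 = $50,081.11.

$50,081.11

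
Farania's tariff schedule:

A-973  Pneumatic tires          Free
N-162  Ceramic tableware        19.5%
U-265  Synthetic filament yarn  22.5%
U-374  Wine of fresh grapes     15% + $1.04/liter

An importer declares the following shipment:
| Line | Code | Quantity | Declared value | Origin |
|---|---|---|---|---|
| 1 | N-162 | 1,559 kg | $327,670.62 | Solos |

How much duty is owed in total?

$63,895.77

Line 1 (N-162, Solos, 1,559 kg, $327,670.62):
Base rate for N-162 is 19.5%.
Duty = $327,670.62 × 19.5% = $63,895.77.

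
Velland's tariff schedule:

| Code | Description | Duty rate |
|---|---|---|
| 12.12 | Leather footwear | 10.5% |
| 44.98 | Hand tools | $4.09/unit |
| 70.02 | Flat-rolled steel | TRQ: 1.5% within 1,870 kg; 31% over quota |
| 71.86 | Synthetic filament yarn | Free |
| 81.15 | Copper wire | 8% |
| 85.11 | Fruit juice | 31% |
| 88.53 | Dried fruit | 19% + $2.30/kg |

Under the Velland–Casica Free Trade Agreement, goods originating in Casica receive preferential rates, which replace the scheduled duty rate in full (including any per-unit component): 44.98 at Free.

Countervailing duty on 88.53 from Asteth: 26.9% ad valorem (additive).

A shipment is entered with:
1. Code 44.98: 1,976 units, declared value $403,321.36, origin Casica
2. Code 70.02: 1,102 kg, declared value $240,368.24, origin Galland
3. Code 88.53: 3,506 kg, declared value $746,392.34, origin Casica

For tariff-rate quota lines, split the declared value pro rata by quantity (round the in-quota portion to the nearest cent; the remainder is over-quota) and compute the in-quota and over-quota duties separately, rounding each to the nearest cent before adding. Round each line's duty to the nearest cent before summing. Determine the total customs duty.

Line 1 (44.98, Casica, 1,976 units, $403,321.36):
Base rate for 44.98 is $4.09/unit.
Origin Casica qualifies under the Velland–Casica agreement and 44.98 is covered: preferential rate Free applies instead.
Duty = $403,321.36 × 0% = $0.00.
Line 2 (70.02, Galland, 1,102 kg, $240,368.24):
Code 70.02 is under a tariff-rate quota (threshold 1,870 kg). Quantity 1,102 kg is within the quota, so the in-quota rate 1.5% applies to the full value.
Duty = $240,368.24 × 1.5% = $3,605.52.
Line 3 (88.53, Casica, 3,506 kg, $746,392.34):
Base rate for 88.53 is 19% + $2.30/kg.
Origin Casica is the FTA partner but 88.53 is not on the preference list; base rate stands.
The additional-duty order on 88.53 targets Asteth, not Casica; it does not apply.
Duty = $746,392.34 × 19% + 3,506 × $2.30 = $149,878.34.
Total = $0.00 + $3,605.52 + $149,878.34 = $153,483.86.

$153,483.86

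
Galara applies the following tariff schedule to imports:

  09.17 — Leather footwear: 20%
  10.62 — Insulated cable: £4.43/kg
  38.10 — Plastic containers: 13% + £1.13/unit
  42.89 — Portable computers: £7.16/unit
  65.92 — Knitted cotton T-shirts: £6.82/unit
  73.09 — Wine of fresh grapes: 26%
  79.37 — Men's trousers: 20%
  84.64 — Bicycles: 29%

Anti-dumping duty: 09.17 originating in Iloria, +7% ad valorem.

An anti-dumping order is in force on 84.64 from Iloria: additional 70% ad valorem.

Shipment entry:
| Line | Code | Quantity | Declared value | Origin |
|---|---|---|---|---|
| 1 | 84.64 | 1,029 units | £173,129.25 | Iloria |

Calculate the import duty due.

£171,397.96

Line 1 (84.64, Iloria, 1,029 units, £173,129.25):
Base rate for 84.64 is 29%.
Additional duty on 84.64 from Iloria: +70%. Applied ad valorem rate: 29% + 70% = 99%.
Duty = £173,129.25 × 99% = £171,397.96.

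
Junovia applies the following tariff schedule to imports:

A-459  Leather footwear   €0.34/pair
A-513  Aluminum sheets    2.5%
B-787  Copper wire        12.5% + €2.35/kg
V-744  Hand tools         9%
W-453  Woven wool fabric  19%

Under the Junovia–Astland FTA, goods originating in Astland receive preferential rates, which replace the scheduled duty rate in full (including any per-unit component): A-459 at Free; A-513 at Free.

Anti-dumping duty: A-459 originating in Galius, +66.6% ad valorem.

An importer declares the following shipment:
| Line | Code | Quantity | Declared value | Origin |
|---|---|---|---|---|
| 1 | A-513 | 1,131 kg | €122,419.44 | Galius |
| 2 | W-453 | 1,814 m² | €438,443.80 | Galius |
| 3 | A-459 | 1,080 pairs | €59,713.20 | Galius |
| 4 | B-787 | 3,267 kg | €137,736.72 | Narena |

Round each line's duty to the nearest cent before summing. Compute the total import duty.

Line 1 (A-513, Galius, 1,131 kg, €122,419.44):
Base rate for A-513 is 2.5%.
A-513 has an FTA preferential rate, but origin Galius is not Astland; base rate stands.
Duty = €122,419.44 × 2.5% = €3,060.49.
Line 2 (W-453, Galius, 1,814 m², €438,443.80):
Base rate for W-453 is 19%.
Duty = €438,443.80 × 19% = €83,304.32.
Line 3 (A-459, Galius, 1,080 pairs, €59,713.20):
Base rate for A-459 is €0.34/pair.
A-459 has an FTA preferential rate, but origin Galius is not Astland; base rate stands.
Additional duty on A-459 from Galius: +66.6% ad valorem. Applied ad valorem rate = 66.6%.
Duty = €59,713.20 × 66.6% + 1,080 × €0.34 = €40,136.19.
Line 4 (B-787, Narena, 3,267 kg, €137,736.72):
Base rate for B-787 is 12.5% + €2.35/kg.
Duty = €137,736.72 × 12.5% + 3,267 × €2.35 = €24,894.54.
Total = €3,060.49 + €83,304.32 + €40,136.19 + €24,894.54 = €151,395.54.

€151,395.54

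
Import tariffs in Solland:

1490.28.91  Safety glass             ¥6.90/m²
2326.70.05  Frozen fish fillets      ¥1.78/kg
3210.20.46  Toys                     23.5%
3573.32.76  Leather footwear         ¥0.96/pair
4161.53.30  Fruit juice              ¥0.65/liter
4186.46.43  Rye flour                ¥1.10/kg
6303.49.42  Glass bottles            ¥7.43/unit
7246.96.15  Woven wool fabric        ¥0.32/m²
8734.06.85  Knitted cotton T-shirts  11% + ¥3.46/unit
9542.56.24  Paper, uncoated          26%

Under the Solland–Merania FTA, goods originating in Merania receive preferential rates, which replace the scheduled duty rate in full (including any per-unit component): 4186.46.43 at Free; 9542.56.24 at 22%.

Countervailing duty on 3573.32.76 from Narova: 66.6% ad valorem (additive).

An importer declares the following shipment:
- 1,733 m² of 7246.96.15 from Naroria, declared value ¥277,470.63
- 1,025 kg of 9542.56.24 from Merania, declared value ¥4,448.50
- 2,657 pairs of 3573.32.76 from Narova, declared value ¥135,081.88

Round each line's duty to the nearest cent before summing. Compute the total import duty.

Line 1 (7246.96.15, Naroria, 1,733 m², ¥277,470.63):
Base rate for 7246.96.15 is ¥0.32/m².
Duty = 1,733 × ¥0.32 = ¥554.56.
Line 2 (9542.56.24, Merania, 1,025 kg, ¥4,448.50):
Base rate for 9542.56.24 is 26%.
Origin Merania qualifies under the Solland–Merania agreement and 9542.56.24 is covered: preferential rate 22% applies instead.
Duty = ¥4,448.50 × 22% = ¥978.67.
Line 3 (3573.32.76, Narova, 2,657 pairs, ¥135,081.88):
Base rate for 3573.32.76 is ¥0.96/pair.
Additional duty on 3573.32.76 from Narova: +66.6% ad valorem. Applied ad valorem rate = 66.6%.
Duty = ¥135,081.88 × 66.6% + 2,657 × ¥0.96 = ¥92,515.25.
Total = ¥554.56 + ¥978.67 + ¥92,515.25 = ¥94,048.48.

¥94,048.48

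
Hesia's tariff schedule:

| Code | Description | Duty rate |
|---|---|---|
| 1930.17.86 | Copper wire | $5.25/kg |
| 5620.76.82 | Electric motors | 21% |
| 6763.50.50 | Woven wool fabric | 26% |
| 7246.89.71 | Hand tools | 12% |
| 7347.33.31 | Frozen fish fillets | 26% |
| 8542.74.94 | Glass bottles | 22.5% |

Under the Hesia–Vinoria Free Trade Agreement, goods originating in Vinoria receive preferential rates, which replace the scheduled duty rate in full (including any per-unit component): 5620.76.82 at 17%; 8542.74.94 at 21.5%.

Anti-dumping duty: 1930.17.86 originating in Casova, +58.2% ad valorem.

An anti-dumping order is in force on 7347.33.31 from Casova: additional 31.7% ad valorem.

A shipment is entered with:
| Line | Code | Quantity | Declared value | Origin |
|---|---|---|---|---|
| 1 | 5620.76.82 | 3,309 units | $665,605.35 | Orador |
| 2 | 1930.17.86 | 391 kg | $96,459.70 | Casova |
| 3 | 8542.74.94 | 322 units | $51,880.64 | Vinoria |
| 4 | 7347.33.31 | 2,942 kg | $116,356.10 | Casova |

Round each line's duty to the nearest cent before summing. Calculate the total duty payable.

Line 1 (5620.76.82, Orador, 3,309 units, $665,605.35):
Base rate for 5620.76.82 is 21%.
5620.76.82 has an FTA preferential rate, but origin Orador is not Vinoria; base rate stands.
Duty = $665,605.35 × 21% = $139,777.12.
Line 2 (1930.17.86, Casova, 391 kg, $96,459.70):
Base rate for 1930.17.86 is $5.25/kg.
Additional duty on 1930.17.86 from Casova: +58.2% ad valorem. Applied ad valorem rate = 58.2%.
Duty = $96,459.70 × 58.2% + 391 × $5.25 = $58,192.30.
Line 3 (8542.74.94, Vinoria, 322 units, $51,880.64):
Base rate for 8542.74.94 is 22.5%.
Origin Vinoria qualifies under the Hesia–Vinoria agreement and 8542.74.94 is covered: preferential rate 21.5% applies instead.
Duty = $51,880.64 × 21.5% = $11,154.34.
Line 4 (7347.33.31, Casova, 2,942 kg, $116,356.10):
Base rate for 7347.33.31 is 26%.
Additional duty on 7347.33.31 from Casova: +31.7%. Applied ad valorem rate: 26% + 31.7% = 57.7%.
Duty = $116,356.10 × 57.7% = $67,137.47.
Total = $139,777.12 + $58,192.30 + $11,154.34 + $67,137.47 = $276,261.23.

$276,261.23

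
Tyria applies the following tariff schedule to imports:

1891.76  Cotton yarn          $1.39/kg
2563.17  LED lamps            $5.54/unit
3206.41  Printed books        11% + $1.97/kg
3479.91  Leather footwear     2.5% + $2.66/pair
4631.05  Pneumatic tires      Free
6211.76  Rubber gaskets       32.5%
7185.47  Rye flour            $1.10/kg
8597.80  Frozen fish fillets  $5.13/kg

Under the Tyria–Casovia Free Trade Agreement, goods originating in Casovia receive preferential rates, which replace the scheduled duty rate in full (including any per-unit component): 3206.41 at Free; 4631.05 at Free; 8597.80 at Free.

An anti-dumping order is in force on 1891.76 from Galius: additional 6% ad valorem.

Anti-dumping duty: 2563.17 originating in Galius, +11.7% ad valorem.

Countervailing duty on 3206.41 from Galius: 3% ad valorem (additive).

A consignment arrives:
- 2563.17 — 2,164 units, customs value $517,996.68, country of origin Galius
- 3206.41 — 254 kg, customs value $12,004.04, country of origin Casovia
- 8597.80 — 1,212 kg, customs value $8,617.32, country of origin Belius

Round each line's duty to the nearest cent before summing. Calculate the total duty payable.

$78,811.73

Line 1 (2563.17, Galius, 2,164 units, $517,996.68):
Base rate for 2563.17 is $5.54/unit.
Additional duty on 2563.17 from Galius: +11.7% ad valorem. Applied ad valorem rate = 11.7%.
Duty = $517,996.68 × 11.7% + 2,164 × $5.54 = $72,594.17.
Line 2 (3206.41, Casovia, 254 kg, $12,004.04):
Base rate for 3206.41 is 11% + $1.97/kg.
Origin Casovia qualifies under the Tyria–Casovia agreement and 3206.41 is covered: preferential rate Free applies instead.
The additional-duty order on 3206.41 targets Galius, not Casovia; it does not apply.
Duty = $12,004.04 × 0% = $0.00.
Line 3 (8597.80, Belius, 1,212 kg, $8,617.32):
Base rate for 8597.80 is $5.13/kg.
8597.80 has an FTA preferential rate, but origin Belius is not Casovia; base rate stands.
Duty = 1,212 × $5.13 = $6,217.56.
Total = $72,594.17 + $0.00 + $6,217.56 = $78,811.73.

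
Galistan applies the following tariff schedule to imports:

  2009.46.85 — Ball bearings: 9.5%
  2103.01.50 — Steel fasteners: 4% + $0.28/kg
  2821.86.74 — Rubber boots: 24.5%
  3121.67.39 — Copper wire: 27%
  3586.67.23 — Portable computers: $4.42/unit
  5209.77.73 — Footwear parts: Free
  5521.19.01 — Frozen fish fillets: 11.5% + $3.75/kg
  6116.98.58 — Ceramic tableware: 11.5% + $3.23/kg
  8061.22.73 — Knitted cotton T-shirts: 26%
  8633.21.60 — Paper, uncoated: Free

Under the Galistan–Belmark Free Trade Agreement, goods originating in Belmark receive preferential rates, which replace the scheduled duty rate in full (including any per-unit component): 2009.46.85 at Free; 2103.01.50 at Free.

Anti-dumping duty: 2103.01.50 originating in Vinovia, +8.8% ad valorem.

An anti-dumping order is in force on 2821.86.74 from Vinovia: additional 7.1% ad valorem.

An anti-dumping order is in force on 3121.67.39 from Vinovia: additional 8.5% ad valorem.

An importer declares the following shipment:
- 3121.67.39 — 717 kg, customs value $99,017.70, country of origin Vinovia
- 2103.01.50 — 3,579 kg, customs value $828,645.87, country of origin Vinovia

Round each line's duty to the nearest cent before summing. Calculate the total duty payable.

$142,220.07

Line 1 (3121.67.39, Vinovia, 717 kg, $99,017.70):
Base rate for 3121.67.39 is 27%.
Additional duty on 3121.67.39 from Vinovia: +8.5%. Applied ad valorem rate: 27% + 8.5% = 35.5%.
Duty = $99,017.70 × 35.5% = $35,151.28.
Line 2 (2103.01.50, Vinovia, 3,579 kg, $828,645.87):
Base rate for 2103.01.50 is 4% + $0.28/kg.
2103.01.50 has an FTA preferential rate, but origin Vinovia is not Belmark; base rate stands.
Additional duty on 2103.01.50 from Vinovia: +8.8%. Applied ad valorem rate: 4% + 8.8% = 12.8%.
Duty = $828,645.87 × 12.8% + 3,579 × $0.28 = $107,068.79.
Total = $35,151.28 + $107,068.79 = $142,220.07.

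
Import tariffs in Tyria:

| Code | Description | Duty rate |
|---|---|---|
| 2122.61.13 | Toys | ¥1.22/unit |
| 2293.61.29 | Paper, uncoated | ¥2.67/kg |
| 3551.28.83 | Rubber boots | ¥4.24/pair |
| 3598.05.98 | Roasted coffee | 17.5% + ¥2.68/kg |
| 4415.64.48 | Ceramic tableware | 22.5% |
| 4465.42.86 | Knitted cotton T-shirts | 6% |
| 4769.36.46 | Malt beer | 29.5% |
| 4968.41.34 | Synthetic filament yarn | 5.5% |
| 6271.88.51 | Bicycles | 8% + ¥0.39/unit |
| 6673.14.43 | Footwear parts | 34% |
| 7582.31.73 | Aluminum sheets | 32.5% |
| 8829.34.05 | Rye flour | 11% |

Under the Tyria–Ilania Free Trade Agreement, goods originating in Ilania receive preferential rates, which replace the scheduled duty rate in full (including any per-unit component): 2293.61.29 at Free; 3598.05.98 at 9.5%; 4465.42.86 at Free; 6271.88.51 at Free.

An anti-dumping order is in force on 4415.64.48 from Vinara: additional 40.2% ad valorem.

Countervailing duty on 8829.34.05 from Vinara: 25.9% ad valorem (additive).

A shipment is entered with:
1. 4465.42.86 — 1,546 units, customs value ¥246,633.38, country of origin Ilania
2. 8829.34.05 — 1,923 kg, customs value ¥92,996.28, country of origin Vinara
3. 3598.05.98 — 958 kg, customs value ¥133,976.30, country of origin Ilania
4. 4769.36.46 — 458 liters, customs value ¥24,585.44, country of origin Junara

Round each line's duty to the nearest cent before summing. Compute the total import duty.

Line 1 (4465.42.86, Ilania, 1,546 units, ¥246,633.38):
Base rate for 4465.42.86 is 6%.
Origin Ilania qualifies under the Tyria–Ilania agreement and 4465.42.86 is covered: preferential rate Free applies instead.
Duty = ¥246,633.38 × 0% = ¥0.00.
Line 2 (8829.34.05, Vinara, 1,923 kg, ¥92,996.28):
Base rate for 8829.34.05 is 11%.
Additional duty on 8829.34.05 from Vinara: +25.9%. Applied ad valorem rate: 11% + 25.9% = 36.9%.
Duty = ¥92,996.28 × 36.9% = ¥34,315.63.
Line 3 (3598.05.98, Ilania, 958 kg, ¥133,976.30):
Base rate for 3598.05.98 is 17.5% + ¥2.68/kg.
Origin Ilania qualifies under the Tyria–Ilania agreement and 3598.05.98 is covered: preferential rate 9.5% applies instead.
Duty = ¥133,976.30 × 9.5% = ¥12,727.75.
Line 4 (4769.36.46, Junara, 458 liters, ¥24,585.44):
Base rate for 4769.36.46 is 29.5%.
Duty = ¥24,585.44 × 29.5% = ¥7,252.70.
Total = ¥0.00 + ¥34,315.63 + ¥12,727.75 + ¥7,252.70 = ¥54,296.08.

¥54,296.08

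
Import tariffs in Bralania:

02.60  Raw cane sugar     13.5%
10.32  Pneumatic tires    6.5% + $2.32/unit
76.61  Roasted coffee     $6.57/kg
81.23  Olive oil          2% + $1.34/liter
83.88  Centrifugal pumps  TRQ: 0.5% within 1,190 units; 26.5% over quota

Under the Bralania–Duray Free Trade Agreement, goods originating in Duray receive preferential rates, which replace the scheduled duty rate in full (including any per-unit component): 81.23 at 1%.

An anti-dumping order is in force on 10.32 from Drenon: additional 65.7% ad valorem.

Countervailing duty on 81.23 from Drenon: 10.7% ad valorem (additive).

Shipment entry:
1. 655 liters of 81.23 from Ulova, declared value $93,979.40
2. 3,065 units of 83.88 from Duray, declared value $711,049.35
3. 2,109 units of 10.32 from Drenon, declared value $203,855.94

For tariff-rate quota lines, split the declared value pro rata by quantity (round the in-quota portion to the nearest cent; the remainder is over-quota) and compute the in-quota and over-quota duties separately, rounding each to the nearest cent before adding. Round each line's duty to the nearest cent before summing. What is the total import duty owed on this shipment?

Line 1 (81.23, Ulova, 655 liters, $93,979.40):
Base rate for 81.23 is 2% + $1.34/liter.
81.23 has an FTA preferential rate, but origin Ulova is not Duray; base rate stands.
The additional-duty order on 81.23 targets Drenon, not Ulova; it does not apply.
Duty = $93,979.40 × 2% + 655 × $1.34 = $2,757.29.
Line 2 (83.88, Duray, 3,065 units, $711,049.35):
Code 83.88 is under a tariff-rate quota (threshold 1,190 units). In-quota: 1,190 units at 0.5%; over-quota: 1,875 units at 26.5%.
Pro-rata value split: in-quota = $711,049.35 × 1,190/3,065 = $276,068.10; over-quota = $711,049.35 − $276,068.10 = $434,981.25.
In-quota duty = $276,068.10 × 0.5% = $1,380.34. Over-quota duty = $434,981.25 × 26.5% = $115,270.03.
Line duty = $1,380.34 + $115,270.03 = $116,650.37.
Line 3 (10.32, Drenon, 2,109 units, $203,855.94):
Base rate for 10.32 is 6.5% + $2.32/unit.
Additional duty on 10.32 from Drenon: +65.7%. Applied ad valorem rate: 6.5% + 65.7% = 72.2%.
Duty = $203,855.94 × 72.2% + 2,109 × $2.32 = $152,076.87.
Total = $2,757.29 + $116,650.37 + $152,076.87 = $271,484.53.

$271,484.53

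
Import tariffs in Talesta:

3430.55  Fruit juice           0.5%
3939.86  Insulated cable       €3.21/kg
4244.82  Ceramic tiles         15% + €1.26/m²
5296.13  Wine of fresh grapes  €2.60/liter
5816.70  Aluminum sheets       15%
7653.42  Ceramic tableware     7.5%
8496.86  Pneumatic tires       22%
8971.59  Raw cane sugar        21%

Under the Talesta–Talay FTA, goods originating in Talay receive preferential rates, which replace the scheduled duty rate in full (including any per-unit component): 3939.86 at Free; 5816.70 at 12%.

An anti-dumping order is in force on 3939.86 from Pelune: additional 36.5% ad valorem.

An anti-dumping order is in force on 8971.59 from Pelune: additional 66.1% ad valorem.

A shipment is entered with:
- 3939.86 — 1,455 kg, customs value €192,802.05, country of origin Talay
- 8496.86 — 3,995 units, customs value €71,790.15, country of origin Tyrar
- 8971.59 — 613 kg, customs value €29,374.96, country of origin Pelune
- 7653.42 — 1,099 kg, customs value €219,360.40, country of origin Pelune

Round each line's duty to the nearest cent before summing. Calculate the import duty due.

€57,831.45

Line 1 (3939.86, Talay, 1,455 kg, €192,802.05):
Base rate for 3939.86 is €3.21/kg.
Origin Talay qualifies under the Talesta–Talay agreement and 3939.86 is covered: preferential rate Free applies instead.
The additional-duty order on 3939.86 targets Pelune, not Talay; it does not apply.
Duty = €192,802.05 × 0% = €0.00.
Line 2 (8496.86, Tyrar, 3,995 units, €71,790.15):
Base rate for 8496.86 is 22%.
Duty = €71,790.15 × 22% = €15,793.83.
Line 3 (8971.59, Pelune, 613 kg, €29,374.96):
Base rate for 8971.59 is 21%.
Additional duty on 8971.59 from Pelune: +66.1%. Applied ad valorem rate: 21% + 66.1% = 87.1%.
Duty = €29,374.96 × 87.1% = €25,585.59.
Line 4 (7653.42, Pelune, 1,099 kg, €219,360.40):
Base rate for 7653.42 is 7.5%.
Duty = €219,360.40 × 7.5% = €16,452.03.
Total = €0.00 + €15,793.83 + €25,585.59 + €16,452.03 = €57,831.45.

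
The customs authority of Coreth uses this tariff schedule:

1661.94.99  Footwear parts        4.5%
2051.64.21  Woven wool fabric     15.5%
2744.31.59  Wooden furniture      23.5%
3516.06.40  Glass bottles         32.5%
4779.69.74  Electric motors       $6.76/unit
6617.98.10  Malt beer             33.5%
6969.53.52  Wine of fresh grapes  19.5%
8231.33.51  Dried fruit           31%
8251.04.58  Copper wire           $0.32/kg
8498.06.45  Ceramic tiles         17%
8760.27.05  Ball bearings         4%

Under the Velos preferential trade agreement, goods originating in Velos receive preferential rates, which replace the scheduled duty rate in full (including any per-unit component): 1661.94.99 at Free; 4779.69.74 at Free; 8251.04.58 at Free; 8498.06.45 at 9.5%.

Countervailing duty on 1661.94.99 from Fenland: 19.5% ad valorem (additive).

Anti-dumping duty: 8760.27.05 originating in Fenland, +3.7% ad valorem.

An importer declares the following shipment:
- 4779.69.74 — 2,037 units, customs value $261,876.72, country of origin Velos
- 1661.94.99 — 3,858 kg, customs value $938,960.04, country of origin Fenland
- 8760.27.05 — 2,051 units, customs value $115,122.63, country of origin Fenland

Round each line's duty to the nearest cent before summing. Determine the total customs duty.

Line 1 (4779.69.74, Velos, 2,037 units, $261,876.72):
Base rate for 4779.69.74 is $6.76/unit.
Origin Velos qualifies under the Coreth–Velos agreement and 4779.69.74 is covered: preferential rate Free applies instead.
Duty = $261,876.72 × 0% = $0.00.
Line 2 (1661.94.99, Fenland, 3,858 kg, $938,960.04):
Base rate for 1661.94.99 is 4.5%.
1661.94.99 has an FTA preferential rate, but origin Fenland is not Velos; base rate stands.
Additional duty on 1661.94.99 from Fenland: +19.5%. Applied ad valorem rate: 4.5% + 19.5% = 24%.
Duty = $938,960.04 × 24% = $225,350.41.
Line 3 (8760.27.05, Fenland, 2,051 units, $115,122.63):
Base rate for 8760.27.05 is 4%.
Additional duty on 8760.27.05 from Fenland: +3.7%. Applied ad valorem rate: 4% + 3.7% = 7.7%.
Duty = $115,122.63 × 7.7% = $8,864.44.
Total = $0.00 + $225,350.41 + $8,864.44 = $234,214.85.

$234,214.85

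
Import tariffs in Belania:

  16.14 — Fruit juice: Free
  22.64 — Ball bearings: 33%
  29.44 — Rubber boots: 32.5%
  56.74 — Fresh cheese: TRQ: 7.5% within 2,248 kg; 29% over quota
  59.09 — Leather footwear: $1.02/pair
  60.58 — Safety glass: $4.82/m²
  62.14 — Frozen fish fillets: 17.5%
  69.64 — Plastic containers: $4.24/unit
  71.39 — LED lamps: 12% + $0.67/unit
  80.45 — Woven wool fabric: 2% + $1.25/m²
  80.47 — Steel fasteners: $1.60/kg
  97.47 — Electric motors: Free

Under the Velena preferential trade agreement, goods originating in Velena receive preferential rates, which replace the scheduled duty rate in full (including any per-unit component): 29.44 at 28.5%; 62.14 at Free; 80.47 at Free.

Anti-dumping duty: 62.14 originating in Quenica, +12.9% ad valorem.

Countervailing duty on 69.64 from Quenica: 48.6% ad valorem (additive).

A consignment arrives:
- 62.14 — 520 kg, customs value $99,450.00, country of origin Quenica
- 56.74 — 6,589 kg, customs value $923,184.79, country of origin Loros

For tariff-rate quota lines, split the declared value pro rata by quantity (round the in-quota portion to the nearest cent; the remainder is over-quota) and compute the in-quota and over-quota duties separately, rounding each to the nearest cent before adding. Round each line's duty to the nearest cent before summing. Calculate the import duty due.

Line 1 (62.14, Quenica, 520 kg, $99,450.00):
Base rate for 62.14 is 17.5%.
62.14 has an FTA preferential rate, but origin Quenica is not Velena; base rate stands.
Additional duty on 62.14 from Quenica: +12.9%. Applied ad valorem rate: 17.5% + 12.9% = 30.4%.
Duty = $99,450.00 × 30.4% = $30,232.80.
Line 2 (56.74, Loros, 6,589 kg, $923,184.79):
Code 56.74 is under a tariff-rate quota (threshold 2,248 kg). In-quota: 2,248 kg at 7.5%; over-quota: 4,341 kg at 29%.
Pro-rata value split: in-quota = $923,184.79 × 2,248/6,589 = $314,967.28; over-quota = $923,184.79 − $314,967.28 = $608,217.51.
In-quota duty = $314,967.28 × 7.5% = $23,622.55. Over-quota duty = $608,217.51 × 29% = $176,383.08.
Line duty = $23,622.55 + $176,383.08 = $200,005.63.
Total = $30,232.80 + $200,005.63 = $230,238.43.

$230,238.43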